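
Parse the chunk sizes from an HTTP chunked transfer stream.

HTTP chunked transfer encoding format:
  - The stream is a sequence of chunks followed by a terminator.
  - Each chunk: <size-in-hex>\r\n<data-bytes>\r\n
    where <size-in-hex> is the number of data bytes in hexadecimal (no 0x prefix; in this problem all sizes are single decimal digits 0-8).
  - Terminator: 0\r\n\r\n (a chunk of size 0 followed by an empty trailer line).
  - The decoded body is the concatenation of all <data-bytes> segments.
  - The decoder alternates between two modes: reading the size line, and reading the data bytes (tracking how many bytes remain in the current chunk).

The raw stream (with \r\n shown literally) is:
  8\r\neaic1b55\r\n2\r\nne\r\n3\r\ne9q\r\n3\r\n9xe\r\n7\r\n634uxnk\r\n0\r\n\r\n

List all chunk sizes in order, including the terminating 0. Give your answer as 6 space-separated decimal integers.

Answer: 8 2 3 3 7 0

Derivation:
Chunk 1: stream[0..1]='8' size=0x8=8, data at stream[3..11]='eaic1b55' -> body[0..8], body so far='eaic1b55'
Chunk 2: stream[13..14]='2' size=0x2=2, data at stream[16..18]='ne' -> body[8..10], body so far='eaic1b55ne'
Chunk 3: stream[20..21]='3' size=0x3=3, data at stream[23..26]='e9q' -> body[10..13], body so far='eaic1b55nee9q'
Chunk 4: stream[28..29]='3' size=0x3=3, data at stream[31..34]='9xe' -> body[13..16], body so far='eaic1b55nee9q9xe'
Chunk 5: stream[36..37]='7' size=0x7=7, data at stream[39..46]='634uxnk' -> body[16..23], body so far='eaic1b55nee9q9xe634uxnk'
Chunk 6: stream[48..49]='0' size=0 (terminator). Final body='eaic1b55nee9q9xe634uxnk' (23 bytes)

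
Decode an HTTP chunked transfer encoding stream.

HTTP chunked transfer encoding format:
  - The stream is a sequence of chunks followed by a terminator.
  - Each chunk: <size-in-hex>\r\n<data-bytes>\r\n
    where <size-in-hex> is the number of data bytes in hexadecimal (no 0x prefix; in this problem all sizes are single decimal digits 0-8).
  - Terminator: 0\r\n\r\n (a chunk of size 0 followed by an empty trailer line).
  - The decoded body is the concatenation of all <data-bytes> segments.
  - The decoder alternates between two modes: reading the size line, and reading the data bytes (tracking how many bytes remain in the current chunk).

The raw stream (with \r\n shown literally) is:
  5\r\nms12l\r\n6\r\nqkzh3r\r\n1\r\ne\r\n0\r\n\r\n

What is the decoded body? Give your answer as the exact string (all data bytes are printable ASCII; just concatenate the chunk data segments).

Chunk 1: stream[0..1]='5' size=0x5=5, data at stream[3..8]='ms12l' -> body[0..5], body so far='ms12l'
Chunk 2: stream[10..11]='6' size=0x6=6, data at stream[13..19]='qkzh3r' -> body[5..11], body so far='ms12lqkzh3r'
Chunk 3: stream[21..22]='1' size=0x1=1, data at stream[24..25]='e' -> body[11..12], body so far='ms12lqkzh3re'
Chunk 4: stream[27..28]='0' size=0 (terminator). Final body='ms12lqkzh3re' (12 bytes)

Answer: ms12lqkzh3re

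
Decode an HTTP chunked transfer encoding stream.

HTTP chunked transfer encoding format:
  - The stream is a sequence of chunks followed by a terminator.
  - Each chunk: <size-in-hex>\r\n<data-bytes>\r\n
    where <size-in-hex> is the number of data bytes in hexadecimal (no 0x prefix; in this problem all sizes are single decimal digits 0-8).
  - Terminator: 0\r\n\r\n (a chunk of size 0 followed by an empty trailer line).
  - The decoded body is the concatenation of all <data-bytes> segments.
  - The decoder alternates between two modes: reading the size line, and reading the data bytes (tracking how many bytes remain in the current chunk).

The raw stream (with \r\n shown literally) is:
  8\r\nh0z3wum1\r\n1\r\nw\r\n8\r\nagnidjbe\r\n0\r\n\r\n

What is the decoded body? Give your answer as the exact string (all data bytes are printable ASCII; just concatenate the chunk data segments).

Chunk 1: stream[0..1]='8' size=0x8=8, data at stream[3..11]='h0z3wum1' -> body[0..8], body so far='h0z3wum1'
Chunk 2: stream[13..14]='1' size=0x1=1, data at stream[16..17]='w' -> body[8..9], body so far='h0z3wum1w'
Chunk 3: stream[19..20]='8' size=0x8=8, data at stream[22..30]='agnidjbe' -> body[9..17], body so far='h0z3wum1wagnidjbe'
Chunk 4: stream[32..33]='0' size=0 (terminator). Final body='h0z3wum1wagnidjbe' (17 bytes)

Answer: h0z3wum1wagnidjbe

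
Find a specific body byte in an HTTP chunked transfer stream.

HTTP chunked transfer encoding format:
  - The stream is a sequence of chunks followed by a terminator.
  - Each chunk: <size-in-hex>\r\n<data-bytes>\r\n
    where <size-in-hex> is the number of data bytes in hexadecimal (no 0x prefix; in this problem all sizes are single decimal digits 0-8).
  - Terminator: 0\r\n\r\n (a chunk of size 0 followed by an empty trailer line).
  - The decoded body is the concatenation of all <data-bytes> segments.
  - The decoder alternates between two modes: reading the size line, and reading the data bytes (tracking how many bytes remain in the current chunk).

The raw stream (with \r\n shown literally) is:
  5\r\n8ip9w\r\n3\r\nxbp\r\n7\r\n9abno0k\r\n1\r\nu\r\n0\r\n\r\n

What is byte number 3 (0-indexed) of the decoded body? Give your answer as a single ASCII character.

Chunk 1: stream[0..1]='5' size=0x5=5, data at stream[3..8]='8ip9w' -> body[0..5], body so far='8ip9w'
Chunk 2: stream[10..11]='3' size=0x3=3, data at stream[13..16]='xbp' -> body[5..8], body so far='8ip9wxbp'
Chunk 3: stream[18..19]='7' size=0x7=7, data at stream[21..28]='9abno0k' -> body[8..15], body so far='8ip9wxbp9abno0k'
Chunk 4: stream[30..31]='1' size=0x1=1, data at stream[33..34]='u' -> body[15..16], body so far='8ip9wxbp9abno0ku'
Chunk 5: stream[36..37]='0' size=0 (terminator). Final body='8ip9wxbp9abno0ku' (16 bytes)
Body byte 3 = '9'

Answer: 9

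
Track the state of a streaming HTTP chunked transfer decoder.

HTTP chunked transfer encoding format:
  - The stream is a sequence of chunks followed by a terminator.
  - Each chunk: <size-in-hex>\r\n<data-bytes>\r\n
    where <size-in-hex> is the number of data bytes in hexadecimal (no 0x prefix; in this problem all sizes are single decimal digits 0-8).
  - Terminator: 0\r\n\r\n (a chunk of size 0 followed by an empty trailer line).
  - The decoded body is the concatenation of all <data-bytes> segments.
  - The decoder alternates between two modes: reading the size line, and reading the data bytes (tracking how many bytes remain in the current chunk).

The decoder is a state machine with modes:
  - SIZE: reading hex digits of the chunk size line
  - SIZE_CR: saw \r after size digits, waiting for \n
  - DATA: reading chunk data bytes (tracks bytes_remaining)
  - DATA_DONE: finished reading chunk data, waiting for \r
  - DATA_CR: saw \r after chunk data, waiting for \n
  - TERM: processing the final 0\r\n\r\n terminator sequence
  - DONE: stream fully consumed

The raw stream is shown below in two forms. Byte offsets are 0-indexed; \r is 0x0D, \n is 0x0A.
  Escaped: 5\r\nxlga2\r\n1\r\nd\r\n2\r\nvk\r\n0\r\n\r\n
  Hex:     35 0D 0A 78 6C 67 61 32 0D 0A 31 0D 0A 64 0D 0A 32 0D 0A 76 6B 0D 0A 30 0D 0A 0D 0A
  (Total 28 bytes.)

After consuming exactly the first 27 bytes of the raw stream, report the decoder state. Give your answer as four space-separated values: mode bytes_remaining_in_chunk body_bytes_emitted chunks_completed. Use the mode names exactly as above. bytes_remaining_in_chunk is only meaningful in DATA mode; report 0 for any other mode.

Byte 0 = '5': mode=SIZE remaining=0 emitted=0 chunks_done=0
Byte 1 = 0x0D: mode=SIZE_CR remaining=0 emitted=0 chunks_done=0
Byte 2 = 0x0A: mode=DATA remaining=5 emitted=0 chunks_done=0
Byte 3 = 'x': mode=DATA remaining=4 emitted=1 chunks_done=0
Byte 4 = 'l': mode=DATA remaining=3 emitted=2 chunks_done=0
Byte 5 = 'g': mode=DATA remaining=2 emitted=3 chunks_done=0
Byte 6 = 'a': mode=DATA remaining=1 emitted=4 chunks_done=0
Byte 7 = '2': mode=DATA_DONE remaining=0 emitted=5 chunks_done=0
Byte 8 = 0x0D: mode=DATA_CR remaining=0 emitted=5 chunks_done=0
Byte 9 = 0x0A: mode=SIZE remaining=0 emitted=5 chunks_done=1
Byte 10 = '1': mode=SIZE remaining=0 emitted=5 chunks_done=1
Byte 11 = 0x0D: mode=SIZE_CR remaining=0 emitted=5 chunks_done=1
Byte 12 = 0x0A: mode=DATA remaining=1 emitted=5 chunks_done=1
Byte 13 = 'd': mode=DATA_DONE remaining=0 emitted=6 chunks_done=1
Byte 14 = 0x0D: mode=DATA_CR remaining=0 emitted=6 chunks_done=1
Byte 15 = 0x0A: mode=SIZE remaining=0 emitted=6 chunks_done=2
Byte 16 = '2': mode=SIZE remaining=0 emitted=6 chunks_done=2
Byte 17 = 0x0D: mode=SIZE_CR remaining=0 emitted=6 chunks_done=2
Byte 18 = 0x0A: mode=DATA remaining=2 emitted=6 chunks_done=2
Byte 19 = 'v': mode=DATA remaining=1 emitted=7 chunks_done=2
Byte 20 = 'k': mode=DATA_DONE remaining=0 emitted=8 chunks_done=2
Byte 21 = 0x0D: mode=DATA_CR remaining=0 emitted=8 chunks_done=2
Byte 22 = 0x0A: mode=SIZE remaining=0 emitted=8 chunks_done=3
Byte 23 = '0': mode=SIZE remaining=0 emitted=8 chunks_done=3
Byte 24 = 0x0D: mode=SIZE_CR remaining=0 emitted=8 chunks_done=3
Byte 25 = 0x0A: mode=TERM remaining=0 emitted=8 chunks_done=3
Byte 26 = 0x0D: mode=TERM remaining=0 emitted=8 chunks_done=3

Answer: TERM 0 8 3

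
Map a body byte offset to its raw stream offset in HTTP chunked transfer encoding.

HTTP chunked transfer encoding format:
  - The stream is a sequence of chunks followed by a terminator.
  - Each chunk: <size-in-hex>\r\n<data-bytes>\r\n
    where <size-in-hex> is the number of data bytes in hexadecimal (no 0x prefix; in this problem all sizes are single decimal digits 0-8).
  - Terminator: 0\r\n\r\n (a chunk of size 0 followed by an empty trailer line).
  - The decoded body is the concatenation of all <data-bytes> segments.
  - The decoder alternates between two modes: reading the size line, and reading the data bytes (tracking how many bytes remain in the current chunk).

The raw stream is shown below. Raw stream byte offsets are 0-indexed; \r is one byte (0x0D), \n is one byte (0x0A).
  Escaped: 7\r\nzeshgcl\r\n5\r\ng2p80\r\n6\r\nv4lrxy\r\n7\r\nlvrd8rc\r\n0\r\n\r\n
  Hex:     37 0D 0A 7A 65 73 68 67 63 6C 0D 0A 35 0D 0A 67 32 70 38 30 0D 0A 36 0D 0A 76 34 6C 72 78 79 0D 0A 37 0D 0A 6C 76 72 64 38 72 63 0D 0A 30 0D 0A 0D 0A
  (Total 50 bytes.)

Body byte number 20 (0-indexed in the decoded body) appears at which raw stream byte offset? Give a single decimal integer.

Answer: 38

Derivation:
Chunk 1: stream[0..1]='7' size=0x7=7, data at stream[3..10]='zeshgcl' -> body[0..7], body so far='zeshgcl'
Chunk 2: stream[12..13]='5' size=0x5=5, data at stream[15..20]='g2p80' -> body[7..12], body so far='zeshgclg2p80'
Chunk 3: stream[22..23]='6' size=0x6=6, data at stream[25..31]='v4lrxy' -> body[12..18], body so far='zeshgclg2p80v4lrxy'
Chunk 4: stream[33..34]='7' size=0x7=7, data at stream[36..43]='lvrd8rc' -> body[18..25], body so far='zeshgclg2p80v4lrxylvrd8rc'
Chunk 5: stream[45..46]='0' size=0 (terminator). Final body='zeshgclg2p80v4lrxylvrd8rc' (25 bytes)
Body byte 20 at stream offset 38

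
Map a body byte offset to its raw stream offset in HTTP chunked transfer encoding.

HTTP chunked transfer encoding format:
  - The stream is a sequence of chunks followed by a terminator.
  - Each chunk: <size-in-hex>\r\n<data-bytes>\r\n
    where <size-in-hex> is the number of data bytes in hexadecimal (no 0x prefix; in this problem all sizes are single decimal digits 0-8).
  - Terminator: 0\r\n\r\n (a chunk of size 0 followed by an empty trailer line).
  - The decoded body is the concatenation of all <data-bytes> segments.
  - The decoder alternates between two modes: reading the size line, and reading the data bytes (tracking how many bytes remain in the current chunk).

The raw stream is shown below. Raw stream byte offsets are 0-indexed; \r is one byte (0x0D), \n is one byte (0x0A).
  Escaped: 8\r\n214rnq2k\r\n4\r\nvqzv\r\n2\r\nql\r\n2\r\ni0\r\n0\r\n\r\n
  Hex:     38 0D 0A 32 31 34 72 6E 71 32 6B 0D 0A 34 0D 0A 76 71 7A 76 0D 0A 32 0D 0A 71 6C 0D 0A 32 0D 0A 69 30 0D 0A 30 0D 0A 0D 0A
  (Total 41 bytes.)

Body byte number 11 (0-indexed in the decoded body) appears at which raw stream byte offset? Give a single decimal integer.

Chunk 1: stream[0..1]='8' size=0x8=8, data at stream[3..11]='214rnq2k' -> body[0..8], body so far='214rnq2k'
Chunk 2: stream[13..14]='4' size=0x4=4, data at stream[16..20]='vqzv' -> body[8..12], body so far='214rnq2kvqzv'
Chunk 3: stream[22..23]='2' size=0x2=2, data at stream[25..27]='ql' -> body[12..14], body so far='214rnq2kvqzvql'
Chunk 4: stream[29..30]='2' size=0x2=2, data at stream[32..34]='i0' -> body[14..16], body so far='214rnq2kvqzvqli0'
Chunk 5: stream[36..37]='0' size=0 (terminator). Final body='214rnq2kvqzvqli0' (16 bytes)
Body byte 11 at stream offset 19

Answer: 19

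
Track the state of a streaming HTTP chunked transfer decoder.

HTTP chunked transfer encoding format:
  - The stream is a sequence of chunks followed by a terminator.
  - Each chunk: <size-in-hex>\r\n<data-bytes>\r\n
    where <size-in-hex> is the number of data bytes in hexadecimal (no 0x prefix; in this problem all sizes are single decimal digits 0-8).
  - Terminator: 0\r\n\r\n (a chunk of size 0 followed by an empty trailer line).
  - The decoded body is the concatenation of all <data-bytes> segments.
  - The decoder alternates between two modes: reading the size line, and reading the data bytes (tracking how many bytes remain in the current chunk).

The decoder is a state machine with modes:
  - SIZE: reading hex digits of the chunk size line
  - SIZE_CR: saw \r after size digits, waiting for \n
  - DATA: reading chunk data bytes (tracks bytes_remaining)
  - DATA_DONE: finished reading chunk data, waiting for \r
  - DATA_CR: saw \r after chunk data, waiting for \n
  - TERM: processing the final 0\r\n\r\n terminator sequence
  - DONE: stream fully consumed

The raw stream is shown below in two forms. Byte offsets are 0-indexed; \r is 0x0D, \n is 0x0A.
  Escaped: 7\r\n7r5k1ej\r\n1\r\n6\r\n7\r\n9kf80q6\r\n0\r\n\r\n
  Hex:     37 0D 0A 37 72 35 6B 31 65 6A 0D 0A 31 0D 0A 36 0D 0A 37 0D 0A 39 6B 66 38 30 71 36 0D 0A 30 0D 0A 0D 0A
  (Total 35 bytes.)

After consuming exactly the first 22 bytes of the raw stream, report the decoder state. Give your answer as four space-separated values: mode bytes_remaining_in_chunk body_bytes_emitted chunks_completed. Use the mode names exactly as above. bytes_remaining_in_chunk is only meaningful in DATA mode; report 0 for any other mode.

Answer: DATA 6 9 2

Derivation:
Byte 0 = '7': mode=SIZE remaining=0 emitted=0 chunks_done=0
Byte 1 = 0x0D: mode=SIZE_CR remaining=0 emitted=0 chunks_done=0
Byte 2 = 0x0A: mode=DATA remaining=7 emitted=0 chunks_done=0
Byte 3 = '7': mode=DATA remaining=6 emitted=1 chunks_done=0
Byte 4 = 'r': mode=DATA remaining=5 emitted=2 chunks_done=0
Byte 5 = '5': mode=DATA remaining=4 emitted=3 chunks_done=0
Byte 6 = 'k': mode=DATA remaining=3 emitted=4 chunks_done=0
Byte 7 = '1': mode=DATA remaining=2 emitted=5 chunks_done=0
Byte 8 = 'e': mode=DATA remaining=1 emitted=6 chunks_done=0
Byte 9 = 'j': mode=DATA_DONE remaining=0 emitted=7 chunks_done=0
Byte 10 = 0x0D: mode=DATA_CR remaining=0 emitted=7 chunks_done=0
Byte 11 = 0x0A: mode=SIZE remaining=0 emitted=7 chunks_done=1
Byte 12 = '1': mode=SIZE remaining=0 emitted=7 chunks_done=1
Byte 13 = 0x0D: mode=SIZE_CR remaining=0 emitted=7 chunks_done=1
Byte 14 = 0x0A: mode=DATA remaining=1 emitted=7 chunks_done=1
Byte 15 = '6': mode=DATA_DONE remaining=0 emitted=8 chunks_done=1
Byte 16 = 0x0D: mode=DATA_CR remaining=0 emitted=8 chunks_done=1
Byte 17 = 0x0A: mode=SIZE remaining=0 emitted=8 chunks_done=2
Byte 18 = '7': mode=SIZE remaining=0 emitted=8 chunks_done=2
Byte 19 = 0x0D: mode=SIZE_CR remaining=0 emitted=8 chunks_done=2
Byte 20 = 0x0A: mode=DATA remaining=7 emitted=8 chunks_done=2
Byte 21 = '9': mode=DATA remaining=6 emitted=9 chunks_done=2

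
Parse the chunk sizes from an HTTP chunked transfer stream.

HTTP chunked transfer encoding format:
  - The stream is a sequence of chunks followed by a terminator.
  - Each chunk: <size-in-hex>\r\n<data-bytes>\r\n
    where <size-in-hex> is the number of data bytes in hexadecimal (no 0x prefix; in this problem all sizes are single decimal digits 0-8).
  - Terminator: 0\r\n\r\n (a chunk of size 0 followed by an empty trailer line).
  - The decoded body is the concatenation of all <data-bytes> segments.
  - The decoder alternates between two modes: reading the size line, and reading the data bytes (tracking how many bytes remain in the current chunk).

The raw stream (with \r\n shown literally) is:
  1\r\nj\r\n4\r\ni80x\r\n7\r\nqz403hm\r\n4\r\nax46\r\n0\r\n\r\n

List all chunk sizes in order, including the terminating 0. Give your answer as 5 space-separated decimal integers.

Answer: 1 4 7 4 0

Derivation:
Chunk 1: stream[0..1]='1' size=0x1=1, data at stream[3..4]='j' -> body[0..1], body so far='j'
Chunk 2: stream[6..7]='4' size=0x4=4, data at stream[9..13]='i80x' -> body[1..5], body so far='ji80x'
Chunk 3: stream[15..16]='7' size=0x7=7, data at stream[18..25]='qz403hm' -> body[5..12], body so far='ji80xqz403hm'
Chunk 4: stream[27..28]='4' size=0x4=4, data at stream[30..34]='ax46' -> body[12..16], body so far='ji80xqz403hmax46'
Chunk 5: stream[36..37]='0' size=0 (terminator). Final body='ji80xqz403hmax46' (16 bytes)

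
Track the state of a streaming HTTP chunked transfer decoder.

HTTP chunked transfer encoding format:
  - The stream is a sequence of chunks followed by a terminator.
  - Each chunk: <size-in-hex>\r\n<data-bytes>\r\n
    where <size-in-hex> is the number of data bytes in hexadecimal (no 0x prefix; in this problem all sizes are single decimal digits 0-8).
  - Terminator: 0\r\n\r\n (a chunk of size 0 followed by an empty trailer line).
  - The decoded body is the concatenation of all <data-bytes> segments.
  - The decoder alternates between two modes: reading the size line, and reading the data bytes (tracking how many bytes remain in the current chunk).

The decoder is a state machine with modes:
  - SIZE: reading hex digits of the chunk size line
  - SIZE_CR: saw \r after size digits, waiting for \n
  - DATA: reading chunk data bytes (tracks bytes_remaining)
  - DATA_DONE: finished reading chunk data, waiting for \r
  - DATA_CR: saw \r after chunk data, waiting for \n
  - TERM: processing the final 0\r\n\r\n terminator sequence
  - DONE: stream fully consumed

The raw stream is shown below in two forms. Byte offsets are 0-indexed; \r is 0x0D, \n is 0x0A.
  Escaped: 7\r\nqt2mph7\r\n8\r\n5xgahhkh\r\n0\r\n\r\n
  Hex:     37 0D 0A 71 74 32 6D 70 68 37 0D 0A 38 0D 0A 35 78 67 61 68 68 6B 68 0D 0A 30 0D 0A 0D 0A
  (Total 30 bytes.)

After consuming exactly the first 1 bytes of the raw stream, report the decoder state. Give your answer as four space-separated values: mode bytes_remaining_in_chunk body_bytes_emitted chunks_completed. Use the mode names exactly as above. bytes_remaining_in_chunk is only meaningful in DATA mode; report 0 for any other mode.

Answer: SIZE 0 0 0

Derivation:
Byte 0 = '7': mode=SIZE remaining=0 emitted=0 chunks_done=0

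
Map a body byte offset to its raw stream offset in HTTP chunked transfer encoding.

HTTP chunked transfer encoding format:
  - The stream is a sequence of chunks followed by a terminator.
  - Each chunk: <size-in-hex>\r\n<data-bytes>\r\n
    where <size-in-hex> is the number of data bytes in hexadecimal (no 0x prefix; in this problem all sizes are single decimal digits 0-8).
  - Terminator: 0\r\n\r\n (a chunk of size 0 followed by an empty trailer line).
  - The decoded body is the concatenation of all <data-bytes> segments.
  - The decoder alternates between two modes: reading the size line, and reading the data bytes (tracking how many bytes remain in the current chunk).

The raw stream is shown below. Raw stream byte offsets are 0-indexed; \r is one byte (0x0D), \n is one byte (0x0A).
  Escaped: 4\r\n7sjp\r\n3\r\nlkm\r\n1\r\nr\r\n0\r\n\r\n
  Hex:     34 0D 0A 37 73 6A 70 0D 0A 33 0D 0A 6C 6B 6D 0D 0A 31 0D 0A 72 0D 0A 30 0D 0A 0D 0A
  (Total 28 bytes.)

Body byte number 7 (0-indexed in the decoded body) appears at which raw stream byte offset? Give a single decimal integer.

Answer: 20

Derivation:
Chunk 1: stream[0..1]='4' size=0x4=4, data at stream[3..7]='7sjp' -> body[0..4], body so far='7sjp'
Chunk 2: stream[9..10]='3' size=0x3=3, data at stream[12..15]='lkm' -> body[4..7], body so far='7sjplkm'
Chunk 3: stream[17..18]='1' size=0x1=1, data at stream[20..21]='r' -> body[7..8], body so far='7sjplkmr'
Chunk 4: stream[23..24]='0' size=0 (terminator). Final body='7sjplkmr' (8 bytes)
Body byte 7 at stream offset 20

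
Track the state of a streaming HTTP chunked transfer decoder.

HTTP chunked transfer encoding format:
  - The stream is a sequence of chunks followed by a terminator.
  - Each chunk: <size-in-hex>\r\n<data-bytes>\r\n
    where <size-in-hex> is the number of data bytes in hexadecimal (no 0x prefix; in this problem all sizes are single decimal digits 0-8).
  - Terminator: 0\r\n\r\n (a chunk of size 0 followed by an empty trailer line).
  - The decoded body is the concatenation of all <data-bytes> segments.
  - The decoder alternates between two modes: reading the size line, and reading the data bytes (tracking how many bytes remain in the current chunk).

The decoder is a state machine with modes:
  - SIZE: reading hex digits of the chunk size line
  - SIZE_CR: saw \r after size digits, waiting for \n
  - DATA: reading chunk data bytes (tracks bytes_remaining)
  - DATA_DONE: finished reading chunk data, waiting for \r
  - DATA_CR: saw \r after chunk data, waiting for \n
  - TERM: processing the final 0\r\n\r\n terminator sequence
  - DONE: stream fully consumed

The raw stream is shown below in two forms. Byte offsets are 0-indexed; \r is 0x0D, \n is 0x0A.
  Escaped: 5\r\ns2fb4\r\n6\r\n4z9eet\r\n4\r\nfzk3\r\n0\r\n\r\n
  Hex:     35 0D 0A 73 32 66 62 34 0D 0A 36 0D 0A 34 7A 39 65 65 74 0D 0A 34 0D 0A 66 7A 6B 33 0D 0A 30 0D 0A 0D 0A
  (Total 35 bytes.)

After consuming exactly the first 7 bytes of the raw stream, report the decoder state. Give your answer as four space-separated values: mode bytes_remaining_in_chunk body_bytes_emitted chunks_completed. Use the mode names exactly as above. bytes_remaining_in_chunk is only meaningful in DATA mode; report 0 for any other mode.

Answer: DATA 1 4 0

Derivation:
Byte 0 = '5': mode=SIZE remaining=0 emitted=0 chunks_done=0
Byte 1 = 0x0D: mode=SIZE_CR remaining=0 emitted=0 chunks_done=0
Byte 2 = 0x0A: mode=DATA remaining=5 emitted=0 chunks_done=0
Byte 3 = 's': mode=DATA remaining=4 emitted=1 chunks_done=0
Byte 4 = '2': mode=DATA remaining=3 emitted=2 chunks_done=0
Byte 5 = 'f': mode=DATA remaining=2 emitted=3 chunks_done=0
Byte 6 = 'b': mode=DATA remaining=1 emitted=4 chunks_done=0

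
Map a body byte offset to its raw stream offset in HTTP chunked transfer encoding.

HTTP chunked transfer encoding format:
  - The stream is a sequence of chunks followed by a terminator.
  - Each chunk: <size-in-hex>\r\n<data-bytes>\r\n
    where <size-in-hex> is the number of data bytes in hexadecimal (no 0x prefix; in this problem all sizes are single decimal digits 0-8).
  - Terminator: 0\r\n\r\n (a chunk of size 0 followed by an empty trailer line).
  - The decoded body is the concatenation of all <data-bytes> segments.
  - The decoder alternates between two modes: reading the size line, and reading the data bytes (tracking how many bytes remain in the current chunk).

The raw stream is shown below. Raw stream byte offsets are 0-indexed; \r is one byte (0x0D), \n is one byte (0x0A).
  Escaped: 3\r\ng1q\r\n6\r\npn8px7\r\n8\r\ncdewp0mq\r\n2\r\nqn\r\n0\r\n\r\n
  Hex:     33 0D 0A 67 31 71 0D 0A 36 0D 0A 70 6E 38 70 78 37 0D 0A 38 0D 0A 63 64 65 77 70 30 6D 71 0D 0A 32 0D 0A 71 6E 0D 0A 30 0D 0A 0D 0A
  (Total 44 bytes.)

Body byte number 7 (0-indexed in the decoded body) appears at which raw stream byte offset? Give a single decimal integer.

Chunk 1: stream[0..1]='3' size=0x3=3, data at stream[3..6]='g1q' -> body[0..3], body so far='g1q'
Chunk 2: stream[8..9]='6' size=0x6=6, data at stream[11..17]='pn8px7' -> body[3..9], body so far='g1qpn8px7'
Chunk 3: stream[19..20]='8' size=0x8=8, data at stream[22..30]='cdewp0mq' -> body[9..17], body so far='g1qpn8px7cdewp0mq'
Chunk 4: stream[32..33]='2' size=0x2=2, data at stream[35..37]='qn' -> body[17..19], body so far='g1qpn8px7cdewp0mqqn'
Chunk 5: stream[39..40]='0' size=0 (terminator). Final body='g1qpn8px7cdewp0mqqn' (19 bytes)
Body byte 7 at stream offset 15

Answer: 15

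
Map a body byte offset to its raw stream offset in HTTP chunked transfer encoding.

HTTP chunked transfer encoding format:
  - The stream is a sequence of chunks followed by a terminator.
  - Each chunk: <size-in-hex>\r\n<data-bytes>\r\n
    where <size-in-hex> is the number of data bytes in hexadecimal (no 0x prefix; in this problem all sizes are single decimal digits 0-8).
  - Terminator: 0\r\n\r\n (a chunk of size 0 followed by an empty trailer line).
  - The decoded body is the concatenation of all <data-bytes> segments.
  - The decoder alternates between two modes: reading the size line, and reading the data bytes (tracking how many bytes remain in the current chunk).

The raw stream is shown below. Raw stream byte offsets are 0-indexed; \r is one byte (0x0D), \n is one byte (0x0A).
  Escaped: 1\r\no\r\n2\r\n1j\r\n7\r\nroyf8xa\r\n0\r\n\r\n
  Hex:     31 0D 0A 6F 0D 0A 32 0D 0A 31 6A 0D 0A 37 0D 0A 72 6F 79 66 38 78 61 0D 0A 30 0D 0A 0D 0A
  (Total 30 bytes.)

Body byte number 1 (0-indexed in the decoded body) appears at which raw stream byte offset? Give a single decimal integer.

Answer: 9

Derivation:
Chunk 1: stream[0..1]='1' size=0x1=1, data at stream[3..4]='o' -> body[0..1], body so far='o'
Chunk 2: stream[6..7]='2' size=0x2=2, data at stream[9..11]='1j' -> body[1..3], body so far='o1j'
Chunk 3: stream[13..14]='7' size=0x7=7, data at stream[16..23]='royf8xa' -> body[3..10], body so far='o1jroyf8xa'
Chunk 4: stream[25..26]='0' size=0 (terminator). Final body='o1jroyf8xa' (10 bytes)
Body byte 1 at stream offset 9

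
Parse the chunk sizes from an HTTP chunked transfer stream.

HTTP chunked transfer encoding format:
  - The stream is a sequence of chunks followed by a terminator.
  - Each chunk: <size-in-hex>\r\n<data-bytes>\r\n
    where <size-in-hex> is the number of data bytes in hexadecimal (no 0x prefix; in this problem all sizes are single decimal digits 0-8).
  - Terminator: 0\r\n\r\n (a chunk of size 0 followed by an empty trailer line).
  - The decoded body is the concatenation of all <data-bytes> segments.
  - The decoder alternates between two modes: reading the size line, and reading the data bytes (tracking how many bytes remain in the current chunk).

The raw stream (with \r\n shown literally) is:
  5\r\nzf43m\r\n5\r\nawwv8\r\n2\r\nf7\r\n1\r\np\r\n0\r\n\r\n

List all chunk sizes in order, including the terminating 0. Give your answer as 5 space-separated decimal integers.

Answer: 5 5 2 1 0

Derivation:
Chunk 1: stream[0..1]='5' size=0x5=5, data at stream[3..8]='zf43m' -> body[0..5], body so far='zf43m'
Chunk 2: stream[10..11]='5' size=0x5=5, data at stream[13..18]='awwv8' -> body[5..10], body so far='zf43mawwv8'
Chunk 3: stream[20..21]='2' size=0x2=2, data at stream[23..25]='f7' -> body[10..12], body so far='zf43mawwv8f7'
Chunk 4: stream[27..28]='1' size=0x1=1, data at stream[30..31]='p' -> body[12..13], body so far='zf43mawwv8f7p'
Chunk 5: stream[33..34]='0' size=0 (terminator). Final body='zf43mawwv8f7p' (13 bytes)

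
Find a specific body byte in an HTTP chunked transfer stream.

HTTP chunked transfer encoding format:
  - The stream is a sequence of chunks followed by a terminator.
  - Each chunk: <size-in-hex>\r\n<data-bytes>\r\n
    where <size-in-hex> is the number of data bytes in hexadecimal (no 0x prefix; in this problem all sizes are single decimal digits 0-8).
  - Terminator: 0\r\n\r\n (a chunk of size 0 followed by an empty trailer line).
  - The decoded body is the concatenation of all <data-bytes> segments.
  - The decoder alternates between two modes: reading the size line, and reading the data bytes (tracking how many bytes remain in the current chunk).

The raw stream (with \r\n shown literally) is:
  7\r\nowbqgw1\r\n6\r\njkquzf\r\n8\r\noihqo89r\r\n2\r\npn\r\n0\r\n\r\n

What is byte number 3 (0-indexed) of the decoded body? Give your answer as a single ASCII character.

Answer: q

Derivation:
Chunk 1: stream[0..1]='7' size=0x7=7, data at stream[3..10]='owbqgw1' -> body[0..7], body so far='owbqgw1'
Chunk 2: stream[12..13]='6' size=0x6=6, data at stream[15..21]='jkquzf' -> body[7..13], body so far='owbqgw1jkquzf'
Chunk 3: stream[23..24]='8' size=0x8=8, data at stream[26..34]='oihqo89r' -> body[13..21], body so far='owbqgw1jkquzfoihqo89r'
Chunk 4: stream[36..37]='2' size=0x2=2, data at stream[39..41]='pn' -> body[21..23], body so far='owbqgw1jkquzfoihqo89rpn'
Chunk 5: stream[43..44]='0' size=0 (terminator). Final body='owbqgw1jkquzfoihqo89rpn' (23 bytes)
Body byte 3 = 'q'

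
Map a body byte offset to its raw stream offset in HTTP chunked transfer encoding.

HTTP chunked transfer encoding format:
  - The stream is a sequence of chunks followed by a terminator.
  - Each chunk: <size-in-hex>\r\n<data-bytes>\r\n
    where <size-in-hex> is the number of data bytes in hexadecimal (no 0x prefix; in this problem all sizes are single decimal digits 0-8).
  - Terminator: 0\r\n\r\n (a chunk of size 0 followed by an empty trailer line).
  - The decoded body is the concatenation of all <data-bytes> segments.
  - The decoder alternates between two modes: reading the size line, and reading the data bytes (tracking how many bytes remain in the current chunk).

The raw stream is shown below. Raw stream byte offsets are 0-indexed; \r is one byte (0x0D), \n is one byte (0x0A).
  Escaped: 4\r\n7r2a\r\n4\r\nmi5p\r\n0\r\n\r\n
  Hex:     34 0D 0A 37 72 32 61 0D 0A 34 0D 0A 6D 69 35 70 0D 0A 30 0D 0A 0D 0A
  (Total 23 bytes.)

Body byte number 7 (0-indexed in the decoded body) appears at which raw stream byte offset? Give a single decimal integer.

Answer: 15

Derivation:
Chunk 1: stream[0..1]='4' size=0x4=4, data at stream[3..7]='7r2a' -> body[0..4], body so far='7r2a'
Chunk 2: stream[9..10]='4' size=0x4=4, data at stream[12..16]='mi5p' -> body[4..8], body so far='7r2ami5p'
Chunk 3: stream[18..19]='0' size=0 (terminator). Final body='7r2ami5p' (8 bytes)
Body byte 7 at stream offset 15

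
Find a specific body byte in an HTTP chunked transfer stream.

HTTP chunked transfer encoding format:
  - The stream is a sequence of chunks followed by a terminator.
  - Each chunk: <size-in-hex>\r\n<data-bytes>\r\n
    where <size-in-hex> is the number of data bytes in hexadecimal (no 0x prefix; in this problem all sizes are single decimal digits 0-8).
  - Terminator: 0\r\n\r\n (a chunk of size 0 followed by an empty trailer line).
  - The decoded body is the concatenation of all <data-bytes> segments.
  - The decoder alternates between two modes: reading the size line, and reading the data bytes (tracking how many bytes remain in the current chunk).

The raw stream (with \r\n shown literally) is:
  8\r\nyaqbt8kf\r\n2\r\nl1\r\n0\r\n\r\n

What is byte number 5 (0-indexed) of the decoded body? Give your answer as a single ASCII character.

Chunk 1: stream[0..1]='8' size=0x8=8, data at stream[3..11]='yaqbt8kf' -> body[0..8], body so far='yaqbt8kf'
Chunk 2: stream[13..14]='2' size=0x2=2, data at stream[16..18]='l1' -> body[8..10], body so far='yaqbt8kfl1'
Chunk 3: stream[20..21]='0' size=0 (terminator). Final body='yaqbt8kfl1' (10 bytes)
Body byte 5 = '8'

Answer: 8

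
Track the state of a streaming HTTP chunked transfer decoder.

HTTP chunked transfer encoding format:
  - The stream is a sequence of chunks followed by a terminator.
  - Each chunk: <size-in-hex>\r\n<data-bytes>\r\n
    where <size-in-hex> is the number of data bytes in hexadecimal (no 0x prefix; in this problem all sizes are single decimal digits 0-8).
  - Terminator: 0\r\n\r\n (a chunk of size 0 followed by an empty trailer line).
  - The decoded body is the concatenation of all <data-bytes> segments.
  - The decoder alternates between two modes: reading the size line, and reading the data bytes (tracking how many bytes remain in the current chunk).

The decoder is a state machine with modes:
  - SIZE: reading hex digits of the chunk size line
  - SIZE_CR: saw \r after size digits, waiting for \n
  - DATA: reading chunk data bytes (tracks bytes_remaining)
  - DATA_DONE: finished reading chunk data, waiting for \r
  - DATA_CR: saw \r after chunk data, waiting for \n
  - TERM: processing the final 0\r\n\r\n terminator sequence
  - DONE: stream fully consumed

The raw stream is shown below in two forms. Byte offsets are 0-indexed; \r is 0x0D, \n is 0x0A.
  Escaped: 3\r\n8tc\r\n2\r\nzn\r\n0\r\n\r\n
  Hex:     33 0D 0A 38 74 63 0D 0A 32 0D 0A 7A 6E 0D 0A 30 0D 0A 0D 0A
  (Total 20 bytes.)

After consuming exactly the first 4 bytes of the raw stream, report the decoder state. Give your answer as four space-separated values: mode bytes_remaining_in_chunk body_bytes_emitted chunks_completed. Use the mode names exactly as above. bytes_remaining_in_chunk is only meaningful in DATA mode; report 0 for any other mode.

Answer: DATA 2 1 0

Derivation:
Byte 0 = '3': mode=SIZE remaining=0 emitted=0 chunks_done=0
Byte 1 = 0x0D: mode=SIZE_CR remaining=0 emitted=0 chunks_done=0
Byte 2 = 0x0A: mode=DATA remaining=3 emitted=0 chunks_done=0
Byte 3 = '8': mode=DATA remaining=2 emitted=1 chunks_done=0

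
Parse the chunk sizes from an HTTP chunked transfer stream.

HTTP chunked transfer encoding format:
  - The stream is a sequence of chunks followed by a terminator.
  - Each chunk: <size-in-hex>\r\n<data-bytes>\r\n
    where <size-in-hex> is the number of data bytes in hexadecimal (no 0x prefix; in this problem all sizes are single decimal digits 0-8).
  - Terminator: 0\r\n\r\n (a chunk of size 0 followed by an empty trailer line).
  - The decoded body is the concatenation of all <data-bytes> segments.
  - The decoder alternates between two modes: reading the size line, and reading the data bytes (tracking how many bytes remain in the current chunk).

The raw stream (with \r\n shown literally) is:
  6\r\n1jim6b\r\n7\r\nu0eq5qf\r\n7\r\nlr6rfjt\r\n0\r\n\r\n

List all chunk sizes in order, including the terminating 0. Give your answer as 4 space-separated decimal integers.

Chunk 1: stream[0..1]='6' size=0x6=6, data at stream[3..9]='1jim6b' -> body[0..6], body so far='1jim6b'
Chunk 2: stream[11..12]='7' size=0x7=7, data at stream[14..21]='u0eq5qf' -> body[6..13], body so far='1jim6bu0eq5qf'
Chunk 3: stream[23..24]='7' size=0x7=7, data at stream[26..33]='lr6rfjt' -> body[13..20], body so far='1jim6bu0eq5qflr6rfjt'
Chunk 4: stream[35..36]='0' size=0 (terminator). Final body='1jim6bu0eq5qflr6rfjt' (20 bytes)

Answer: 6 7 7 0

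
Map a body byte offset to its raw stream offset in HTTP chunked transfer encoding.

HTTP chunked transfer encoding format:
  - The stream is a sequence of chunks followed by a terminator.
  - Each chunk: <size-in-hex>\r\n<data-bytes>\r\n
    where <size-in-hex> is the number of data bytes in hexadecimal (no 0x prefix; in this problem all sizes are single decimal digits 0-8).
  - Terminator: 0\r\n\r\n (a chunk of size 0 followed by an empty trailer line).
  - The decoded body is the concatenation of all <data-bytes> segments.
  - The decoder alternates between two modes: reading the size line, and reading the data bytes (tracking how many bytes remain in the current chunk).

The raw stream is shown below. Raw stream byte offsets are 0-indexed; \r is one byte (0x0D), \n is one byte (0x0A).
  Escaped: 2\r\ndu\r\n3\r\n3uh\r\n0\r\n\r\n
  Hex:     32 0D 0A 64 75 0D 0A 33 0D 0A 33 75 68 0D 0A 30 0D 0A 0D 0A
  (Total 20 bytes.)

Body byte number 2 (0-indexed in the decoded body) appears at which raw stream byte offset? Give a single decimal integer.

Answer: 10

Derivation:
Chunk 1: stream[0..1]='2' size=0x2=2, data at stream[3..5]='du' -> body[0..2], body so far='du'
Chunk 2: stream[7..8]='3' size=0x3=3, data at stream[10..13]='3uh' -> body[2..5], body so far='du3uh'
Chunk 3: stream[15..16]='0' size=0 (terminator). Final body='du3uh' (5 bytes)
Body byte 2 at stream offset 10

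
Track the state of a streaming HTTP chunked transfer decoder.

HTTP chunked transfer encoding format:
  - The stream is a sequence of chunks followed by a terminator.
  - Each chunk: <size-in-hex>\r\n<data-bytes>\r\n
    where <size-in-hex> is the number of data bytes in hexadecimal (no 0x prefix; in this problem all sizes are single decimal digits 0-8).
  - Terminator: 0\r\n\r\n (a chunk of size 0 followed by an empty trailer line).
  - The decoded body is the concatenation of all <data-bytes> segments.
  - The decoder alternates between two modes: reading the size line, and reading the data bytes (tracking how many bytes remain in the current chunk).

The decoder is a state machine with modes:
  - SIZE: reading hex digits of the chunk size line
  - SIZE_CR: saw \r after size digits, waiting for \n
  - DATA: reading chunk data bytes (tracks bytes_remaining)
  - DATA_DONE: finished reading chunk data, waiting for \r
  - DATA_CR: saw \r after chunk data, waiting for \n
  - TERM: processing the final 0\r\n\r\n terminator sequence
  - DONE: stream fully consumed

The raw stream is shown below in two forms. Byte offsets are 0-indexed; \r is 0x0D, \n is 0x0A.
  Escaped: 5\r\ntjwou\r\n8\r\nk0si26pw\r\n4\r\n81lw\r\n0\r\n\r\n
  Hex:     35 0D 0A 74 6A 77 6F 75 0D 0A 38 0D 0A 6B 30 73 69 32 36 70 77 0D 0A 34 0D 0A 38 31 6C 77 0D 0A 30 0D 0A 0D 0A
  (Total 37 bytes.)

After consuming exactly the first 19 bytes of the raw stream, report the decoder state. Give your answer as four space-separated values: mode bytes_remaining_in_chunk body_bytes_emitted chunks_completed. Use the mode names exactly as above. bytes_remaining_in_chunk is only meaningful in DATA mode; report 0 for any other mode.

Byte 0 = '5': mode=SIZE remaining=0 emitted=0 chunks_done=0
Byte 1 = 0x0D: mode=SIZE_CR remaining=0 emitted=0 chunks_done=0
Byte 2 = 0x0A: mode=DATA remaining=5 emitted=0 chunks_done=0
Byte 3 = 't': mode=DATA remaining=4 emitted=1 chunks_done=0
Byte 4 = 'j': mode=DATA remaining=3 emitted=2 chunks_done=0
Byte 5 = 'w': mode=DATA remaining=2 emitted=3 chunks_done=0
Byte 6 = 'o': mode=DATA remaining=1 emitted=4 chunks_done=0
Byte 7 = 'u': mode=DATA_DONE remaining=0 emitted=5 chunks_done=0
Byte 8 = 0x0D: mode=DATA_CR remaining=0 emitted=5 chunks_done=0
Byte 9 = 0x0A: mode=SIZE remaining=0 emitted=5 chunks_done=1
Byte 10 = '8': mode=SIZE remaining=0 emitted=5 chunks_done=1
Byte 11 = 0x0D: mode=SIZE_CR remaining=0 emitted=5 chunks_done=1
Byte 12 = 0x0A: mode=DATA remaining=8 emitted=5 chunks_done=1
Byte 13 = 'k': mode=DATA remaining=7 emitted=6 chunks_done=1
Byte 14 = '0': mode=DATA remaining=6 emitted=7 chunks_done=1
Byte 15 = 's': mode=DATA remaining=5 emitted=8 chunks_done=1
Byte 16 = 'i': mode=DATA remaining=4 emitted=9 chunks_done=1
Byte 17 = '2': mode=DATA remaining=3 emitted=10 chunks_done=1
Byte 18 = '6': mode=DATA remaining=2 emitted=11 chunks_done=1

Answer: DATA 2 11 1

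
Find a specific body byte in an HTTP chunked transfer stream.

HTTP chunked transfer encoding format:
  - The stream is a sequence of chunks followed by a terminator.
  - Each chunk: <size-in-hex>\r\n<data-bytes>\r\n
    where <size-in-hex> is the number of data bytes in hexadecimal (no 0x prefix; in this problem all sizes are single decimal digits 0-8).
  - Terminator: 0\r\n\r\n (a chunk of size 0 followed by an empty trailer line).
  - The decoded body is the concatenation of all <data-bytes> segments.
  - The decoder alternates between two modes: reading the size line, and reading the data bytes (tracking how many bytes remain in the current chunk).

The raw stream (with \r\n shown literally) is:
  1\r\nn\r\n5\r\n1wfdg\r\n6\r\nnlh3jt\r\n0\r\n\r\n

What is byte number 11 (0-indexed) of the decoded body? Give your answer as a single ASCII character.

Answer: t

Derivation:
Chunk 1: stream[0..1]='1' size=0x1=1, data at stream[3..4]='n' -> body[0..1], body so far='n'
Chunk 2: stream[6..7]='5' size=0x5=5, data at stream[9..14]='1wfdg' -> body[1..6], body so far='n1wfdg'
Chunk 3: stream[16..17]='6' size=0x6=6, data at stream[19..25]='nlh3jt' -> body[6..12], body so far='n1wfdgnlh3jt'
Chunk 4: stream[27..28]='0' size=0 (terminator). Final body='n1wfdgnlh3jt' (12 bytes)
Body byte 11 = 't'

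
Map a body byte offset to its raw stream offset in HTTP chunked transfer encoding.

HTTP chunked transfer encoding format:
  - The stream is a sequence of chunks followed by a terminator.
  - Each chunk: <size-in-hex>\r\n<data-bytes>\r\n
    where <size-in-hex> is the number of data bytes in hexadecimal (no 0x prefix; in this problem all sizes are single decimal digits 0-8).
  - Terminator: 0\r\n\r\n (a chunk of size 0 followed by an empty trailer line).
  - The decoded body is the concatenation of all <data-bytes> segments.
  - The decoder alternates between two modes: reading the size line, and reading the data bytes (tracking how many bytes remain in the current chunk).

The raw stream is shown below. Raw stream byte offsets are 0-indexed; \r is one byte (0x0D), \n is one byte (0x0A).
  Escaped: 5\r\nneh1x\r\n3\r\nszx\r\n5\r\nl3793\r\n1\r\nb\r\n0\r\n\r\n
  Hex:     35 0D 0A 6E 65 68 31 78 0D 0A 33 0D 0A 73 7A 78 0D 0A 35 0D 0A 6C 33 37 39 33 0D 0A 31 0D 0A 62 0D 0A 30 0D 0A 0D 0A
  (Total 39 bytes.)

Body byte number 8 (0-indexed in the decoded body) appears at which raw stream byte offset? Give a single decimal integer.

Chunk 1: stream[0..1]='5' size=0x5=5, data at stream[3..8]='neh1x' -> body[0..5], body so far='neh1x'
Chunk 2: stream[10..11]='3' size=0x3=3, data at stream[13..16]='szx' -> body[5..8], body so far='neh1xszx'
Chunk 3: stream[18..19]='5' size=0x5=5, data at stream[21..26]='l3793' -> body[8..13], body so far='neh1xszxl3793'
Chunk 4: stream[28..29]='1' size=0x1=1, data at stream[31..32]='b' -> body[13..14], body so far='neh1xszxl3793b'
Chunk 5: stream[34..35]='0' size=0 (terminator). Final body='neh1xszxl3793b' (14 bytes)
Body byte 8 at stream offset 21

Answer: 21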